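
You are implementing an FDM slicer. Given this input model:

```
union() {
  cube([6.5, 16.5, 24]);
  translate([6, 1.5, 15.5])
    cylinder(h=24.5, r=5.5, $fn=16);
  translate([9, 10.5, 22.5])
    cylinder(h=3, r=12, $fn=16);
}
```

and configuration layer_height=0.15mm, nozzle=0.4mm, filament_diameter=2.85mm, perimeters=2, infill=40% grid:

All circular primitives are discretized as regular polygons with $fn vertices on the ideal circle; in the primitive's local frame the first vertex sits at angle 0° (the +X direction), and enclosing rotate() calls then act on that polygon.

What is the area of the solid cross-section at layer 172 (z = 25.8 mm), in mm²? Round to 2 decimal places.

At z = 25.8 mm: the cube does not reach this height (z outside [0, 24]); the cylinder at (6, 1.5): section is a regular 16-gon, circumradius r=5.5 (area = (16/2)·5.500²·sin(360°/16) = 92.61 mm²); the cylinder at (9, 10.5) is not intersected at this z (z outside [22.5, 25.5]); Combining (union): only the r=5.5 cylinder at (6, 1.5) is present, so the union is just that shape — area = 92.61 mm². Overall, the cross-section is a single solid region. Net area = 92.61 mm².

92.61 mm²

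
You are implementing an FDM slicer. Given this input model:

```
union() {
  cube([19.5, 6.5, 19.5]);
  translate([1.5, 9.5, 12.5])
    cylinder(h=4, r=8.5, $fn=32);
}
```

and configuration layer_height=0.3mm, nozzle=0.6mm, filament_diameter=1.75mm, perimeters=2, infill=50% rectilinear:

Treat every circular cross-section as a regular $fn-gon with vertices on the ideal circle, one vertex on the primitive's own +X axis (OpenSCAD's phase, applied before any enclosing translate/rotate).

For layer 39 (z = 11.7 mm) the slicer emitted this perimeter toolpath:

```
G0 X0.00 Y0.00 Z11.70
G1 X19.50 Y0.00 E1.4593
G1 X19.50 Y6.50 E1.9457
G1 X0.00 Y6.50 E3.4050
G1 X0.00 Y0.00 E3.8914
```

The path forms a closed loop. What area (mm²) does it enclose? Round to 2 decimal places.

Apply the shoelace formula to the sequence of (X, Y) vertices; enclosed area = 126.75 mm².

126.75 mm²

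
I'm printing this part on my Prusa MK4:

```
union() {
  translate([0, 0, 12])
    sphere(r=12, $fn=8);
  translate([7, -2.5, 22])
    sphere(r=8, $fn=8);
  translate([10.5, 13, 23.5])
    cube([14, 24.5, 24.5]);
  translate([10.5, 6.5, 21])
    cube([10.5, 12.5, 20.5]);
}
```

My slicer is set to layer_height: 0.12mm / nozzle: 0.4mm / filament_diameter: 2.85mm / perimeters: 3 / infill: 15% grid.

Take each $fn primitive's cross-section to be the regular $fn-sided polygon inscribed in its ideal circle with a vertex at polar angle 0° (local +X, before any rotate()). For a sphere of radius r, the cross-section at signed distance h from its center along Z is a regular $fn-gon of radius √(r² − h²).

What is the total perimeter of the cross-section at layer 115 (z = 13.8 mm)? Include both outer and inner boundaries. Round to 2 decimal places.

72.64 mm

At z = 13.8 mm: the sphere: section is a regular 8-gon, circumradius = √(r²−h²) = √(12²−1.8²) = 11.864 (perimeter = 2·8·11.864·sin(180°/8) = 72.64 mm); the sphere at (7, -2.5) is not intersected at this z (|z−center|=8.200 > r=8); the cube at (10.5, 13) does not reach this height (z outside [23.5, 48]); the cube at (10.5, 6.5) is absent (z outside [21, 41.5]); Combining (union): only the r=12 sphere is present, so the union is just that shape — boundary = 72.64 mm. Overall, the cross-section is a single solid region. Total boundary length (outer) = 72.64 mm.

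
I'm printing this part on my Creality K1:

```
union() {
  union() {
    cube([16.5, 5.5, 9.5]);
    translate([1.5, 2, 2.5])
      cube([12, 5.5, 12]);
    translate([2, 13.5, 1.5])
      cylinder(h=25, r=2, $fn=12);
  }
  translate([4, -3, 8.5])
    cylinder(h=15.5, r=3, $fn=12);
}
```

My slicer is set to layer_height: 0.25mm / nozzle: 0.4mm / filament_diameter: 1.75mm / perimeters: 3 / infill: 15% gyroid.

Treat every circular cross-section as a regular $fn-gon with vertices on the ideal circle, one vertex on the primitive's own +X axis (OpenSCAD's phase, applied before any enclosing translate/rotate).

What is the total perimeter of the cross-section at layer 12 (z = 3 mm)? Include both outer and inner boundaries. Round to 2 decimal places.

60.42 mm

At z = 3 mm: the cube (footprint 16.5×5.5) is included at this height (perimeter 44.00 mm); the 12×5.5 cube at (1.5, 2) contributes its full rectangle (perimeter 35.00 mm); the r=2 cylinder at (2, 13.5) gives a regular 12-gon of circumradius 2 (constant along its height) (perimeter = 2·12·2.000·sin(180°/12) = 12.42 mm); Merging all regions: the regions partially overlap (shared area 42.00 mm²), so the edge portions inside another operand are dropped and the merged outline is re-measured after clipping — boundary = 60.42 mm; the cylinder at (4, -3) is not intersected at this z (z outside [8.5, 24]); Combining (union): only the result so far is present, so the union is just that shape — boundary = 60.42 mm. Overall, the cross-section has 2 separate islands. Total boundary length (outer) = 60.42 mm.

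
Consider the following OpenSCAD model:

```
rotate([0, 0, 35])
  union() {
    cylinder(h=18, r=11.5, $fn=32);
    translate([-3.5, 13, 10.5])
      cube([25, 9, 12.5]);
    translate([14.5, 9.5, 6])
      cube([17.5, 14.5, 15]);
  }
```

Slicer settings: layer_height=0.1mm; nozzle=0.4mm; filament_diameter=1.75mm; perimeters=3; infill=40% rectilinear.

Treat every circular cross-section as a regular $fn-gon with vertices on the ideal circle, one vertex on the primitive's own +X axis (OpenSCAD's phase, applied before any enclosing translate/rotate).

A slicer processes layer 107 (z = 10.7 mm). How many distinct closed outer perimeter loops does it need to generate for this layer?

At z = 10.7 mm: the r=11.5 cylinder contributes a regular 32-gon of circumradius 11.5; the cube at (-3.5, 13) is present — its section is the full 25×9 rectangle; the cube at (14.5, 9.5) (footprint 17.5×14.5) is included at this height; Combining (union): the regions partially overlap (shared area 63.00 mm²), so overlapping operands fuse into one piece — 2 connected regions; (rotated 35° about Z; rotation is an isometry so areas/perimeters/island counts are preserved). The result has 2 disconnected regions.

2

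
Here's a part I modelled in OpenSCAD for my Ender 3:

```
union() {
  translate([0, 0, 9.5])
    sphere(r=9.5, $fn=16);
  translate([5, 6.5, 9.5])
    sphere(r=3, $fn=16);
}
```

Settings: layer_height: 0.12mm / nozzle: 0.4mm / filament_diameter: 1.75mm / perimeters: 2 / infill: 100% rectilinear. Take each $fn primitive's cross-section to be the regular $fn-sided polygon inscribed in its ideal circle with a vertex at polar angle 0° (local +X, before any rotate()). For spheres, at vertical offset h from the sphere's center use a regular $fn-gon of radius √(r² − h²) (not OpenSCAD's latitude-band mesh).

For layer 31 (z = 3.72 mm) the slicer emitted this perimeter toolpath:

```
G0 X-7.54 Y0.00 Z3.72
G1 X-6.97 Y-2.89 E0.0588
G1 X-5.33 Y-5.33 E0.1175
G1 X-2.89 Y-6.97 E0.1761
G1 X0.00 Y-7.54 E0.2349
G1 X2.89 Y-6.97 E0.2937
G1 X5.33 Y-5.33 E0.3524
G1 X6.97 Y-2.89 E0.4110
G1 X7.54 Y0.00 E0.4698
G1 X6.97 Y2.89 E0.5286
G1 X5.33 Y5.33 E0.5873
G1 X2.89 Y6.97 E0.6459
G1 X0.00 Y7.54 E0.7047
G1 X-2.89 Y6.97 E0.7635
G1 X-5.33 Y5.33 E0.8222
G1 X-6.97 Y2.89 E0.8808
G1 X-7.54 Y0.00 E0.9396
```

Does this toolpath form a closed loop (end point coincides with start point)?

Start point (G0): (-7.54, 0.00). End point (last G1): the path returns to the start — closed.

yes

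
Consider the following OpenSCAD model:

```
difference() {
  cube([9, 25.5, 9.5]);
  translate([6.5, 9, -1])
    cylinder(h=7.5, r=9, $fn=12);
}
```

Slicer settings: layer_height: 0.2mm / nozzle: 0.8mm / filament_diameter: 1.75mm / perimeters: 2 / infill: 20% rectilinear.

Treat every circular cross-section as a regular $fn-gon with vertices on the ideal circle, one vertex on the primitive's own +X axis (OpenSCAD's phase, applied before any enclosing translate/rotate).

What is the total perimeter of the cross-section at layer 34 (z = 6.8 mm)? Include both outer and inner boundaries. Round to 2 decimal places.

At z = 6.8 mm: the 9×25.5 cube contributes its full rectangle (perimeter 69.00 mm); the cylinder at (6.5, 9) does not reach this height (z outside [-1, 6.5]); After the difference (first − rest): none of the subtracted shapes is present at this height, so the 9×25.5 cube is unchanged — boundary = 69.00 mm. Overall, the cross-section is a single solid region. Total boundary length (outer) = 69.00 mm.

69.00 mm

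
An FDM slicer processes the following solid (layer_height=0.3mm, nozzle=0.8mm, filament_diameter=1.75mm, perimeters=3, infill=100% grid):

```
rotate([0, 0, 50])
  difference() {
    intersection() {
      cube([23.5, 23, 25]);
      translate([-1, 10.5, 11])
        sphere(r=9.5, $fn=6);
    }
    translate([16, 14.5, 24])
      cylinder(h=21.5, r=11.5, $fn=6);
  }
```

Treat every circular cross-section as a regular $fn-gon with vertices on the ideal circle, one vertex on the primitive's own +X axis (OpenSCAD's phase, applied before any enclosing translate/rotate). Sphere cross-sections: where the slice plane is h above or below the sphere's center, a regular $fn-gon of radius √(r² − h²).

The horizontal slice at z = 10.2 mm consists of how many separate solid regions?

1

At z = 10.2 mm: the cube is present — its section is the full 23.5×23 rectangle; the r=9.5 sphere at (-1, 10.5) contributes a regular 6-gon of circumradius √(9.5²−0.8²) = 9.466; After intersecting: the r=9.5 sphere at (-1, 10.5) partially overlaps the 23.5×23 cube; clipping to the common part keeps 100.01 mm² — 1 connected region; the cylinder at (16, 14.5) is absent (z outside [24, 45.5]); Subtracting the remaining from the first: none of the subtracted shapes is present at this height, so that combined region is unchanged — 1 connected region; (whole slice rotated 50° about Z — lengths, areas and connectivity unchanged). The result has 1 disconnected region.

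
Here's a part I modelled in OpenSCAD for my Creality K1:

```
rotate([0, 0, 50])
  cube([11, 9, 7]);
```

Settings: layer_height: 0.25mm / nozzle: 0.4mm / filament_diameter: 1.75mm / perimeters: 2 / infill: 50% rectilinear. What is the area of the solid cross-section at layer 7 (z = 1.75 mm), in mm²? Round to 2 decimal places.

99.00 mm²

At z = 1.75 mm: the 11×9 cube contributes its full rectangle (area 99.00 mm²); (rotated 50° about Z; rotation is an isometry so areas/perimeters/island counts are preserved). Overall, the cross-section is a single solid region. Net area = 99.00 mm².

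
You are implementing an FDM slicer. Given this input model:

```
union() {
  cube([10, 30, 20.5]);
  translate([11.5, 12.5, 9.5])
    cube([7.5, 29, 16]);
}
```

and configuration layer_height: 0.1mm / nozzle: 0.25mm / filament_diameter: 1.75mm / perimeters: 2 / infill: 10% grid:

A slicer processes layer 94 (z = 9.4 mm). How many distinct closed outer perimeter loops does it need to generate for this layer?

At z = 9.4 mm: the cube (footprint 10×30) is included at this height; the cube at (11.5, 12.5) does not reach this height (z outside [9.5, 25.5]); Merging all regions: only the 10×30 cube is present, so the union is just that shape — 1 connected region. The result has 1 disconnected region.

1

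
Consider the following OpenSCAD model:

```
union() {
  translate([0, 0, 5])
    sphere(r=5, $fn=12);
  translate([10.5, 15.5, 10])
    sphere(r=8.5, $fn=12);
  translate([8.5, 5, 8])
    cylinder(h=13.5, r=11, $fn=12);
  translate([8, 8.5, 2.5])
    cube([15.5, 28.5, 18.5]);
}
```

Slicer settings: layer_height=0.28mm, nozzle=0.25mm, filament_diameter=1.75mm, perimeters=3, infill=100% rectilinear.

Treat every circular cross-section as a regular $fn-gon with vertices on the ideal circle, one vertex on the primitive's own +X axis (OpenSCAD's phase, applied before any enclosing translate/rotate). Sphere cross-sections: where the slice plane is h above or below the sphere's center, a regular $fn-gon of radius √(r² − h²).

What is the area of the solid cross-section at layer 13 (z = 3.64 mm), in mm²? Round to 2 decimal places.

532.38 mm²

At z = 3.64 mm: the sphere: section is a regular 12-gon, circumradius = √(r²−h²) = √(5²−1.36²) = 4.811 (area = (12/2)·4.811²·sin(360°/12) = 69.45 mm²); the sphere at (10.5, 15.5): section is a regular 12-gon, circumradius = √(r²−h²) = √(8.5²−6.36²) = 5.639 (area = (12/2)·5.639²·sin(360°/12) = 95.40 mm²); the cylinder at (8.5, 5) is absent (z outside [8, 21.5]); the 15.5×28.5 cube at (8, 8.5) contributes its full rectangle (area 441.75 mm²); Combining (union): the regions partially overlap — summed areas 606.60 mm² minus the doubly-counted overlap 74.22 mm² gives 532.38 mm² — area = 532.38 mm². Overall, the cross-section has 2 separate islands. Net area = 532.38 mm².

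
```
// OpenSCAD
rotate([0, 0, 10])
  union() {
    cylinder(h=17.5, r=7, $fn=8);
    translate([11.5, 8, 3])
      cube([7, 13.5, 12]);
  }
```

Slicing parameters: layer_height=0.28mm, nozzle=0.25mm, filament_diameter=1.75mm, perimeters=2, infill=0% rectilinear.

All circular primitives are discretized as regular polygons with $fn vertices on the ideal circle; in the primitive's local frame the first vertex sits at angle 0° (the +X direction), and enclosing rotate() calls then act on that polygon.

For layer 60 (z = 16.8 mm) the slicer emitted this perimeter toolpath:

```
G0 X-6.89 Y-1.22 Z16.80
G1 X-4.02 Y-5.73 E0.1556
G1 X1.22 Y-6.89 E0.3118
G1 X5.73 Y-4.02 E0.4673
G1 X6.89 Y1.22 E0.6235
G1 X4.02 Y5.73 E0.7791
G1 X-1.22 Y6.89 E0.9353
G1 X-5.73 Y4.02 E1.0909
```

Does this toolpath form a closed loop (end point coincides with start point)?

Start point (G0): (-6.89, -1.22). End point (last G1): the path does not return to the start — open.

no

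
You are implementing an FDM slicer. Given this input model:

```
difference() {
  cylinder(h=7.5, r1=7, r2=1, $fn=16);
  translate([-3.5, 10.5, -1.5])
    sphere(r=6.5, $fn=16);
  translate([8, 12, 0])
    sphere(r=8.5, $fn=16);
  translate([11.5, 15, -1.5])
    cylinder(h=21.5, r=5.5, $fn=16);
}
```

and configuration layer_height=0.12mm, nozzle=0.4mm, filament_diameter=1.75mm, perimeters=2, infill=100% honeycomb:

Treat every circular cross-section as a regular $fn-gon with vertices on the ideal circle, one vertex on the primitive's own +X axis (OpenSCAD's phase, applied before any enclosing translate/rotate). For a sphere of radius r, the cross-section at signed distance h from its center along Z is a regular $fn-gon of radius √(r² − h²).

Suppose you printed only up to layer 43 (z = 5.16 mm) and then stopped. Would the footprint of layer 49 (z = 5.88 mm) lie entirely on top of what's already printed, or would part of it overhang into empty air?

Compare the two slices. At z = 5.16: the cone (r1=7→r2=1) has section circumradius 2.872 here — a regular 16-gon (area = (16/2)·2.872²·sin(360°/16) = 25.25 mm²); the sphere at (-3.5, 10.5) is not intersected at this z (|z−center|=6.660 > r=6.5); the sphere at (8, 12): section is a regular 16-gon, circumradius = √(r²−h²) = √(8.5²−5.16²) = 6.755 (area = (16/2)·6.755²·sin(360°/16) = 139.68 mm²); the r=5.5 cylinder at (11.5, 15) contributes a regular 16-gon of circumradius 5.5 (area = (16/2)·5.500²·sin(360°/16) = 92.61 mm²); After the difference (first − rest): starting from the cone (25.25 mm²), the r=8.5 sphere at (8, 12) misses the remaining region (no effect); the r=5.5 cylinder at (11.5, 15) misses the remaining region (no effect) — area = 25.25 mm². At z = 5.88: the cone contributes a regular 16-gon of circumradius 2.296 (interpolated between r1=7 and r2=1 at t=0.784) (area = (16/2)·2.296²·sin(360°/16) = 16.14 mm²); the sphere at (-3.5, 10.5) is not intersected at this z (|z−center|=7.380 > r=6.5); the sphere at (8, 12): section is a regular 16-gon, circumradius = √(r²−h²) = √(8.5²−5.88²) = 6.138 (area = (16/2)·6.138²·sin(360°/16) = 115.34 mm²); the r=5.5 cylinder at (11.5, 15) gives a regular 16-gon of circumradius 5.5 (constant along its height) (area = (16/2)·5.500²·sin(360°/16) = 92.61 mm²); Taking the first minus the rest: starting from the cone (16.14 mm²), the r=8.5 sphere at (8, 12) misses the remaining region (no effect); the r=5.5 cylinder at (11.5, 15) misses the remaining region (no effect) — area = 16.14 mm². Checking containment: the cross-section at z = 5.88 is a subset of the cross-section at z = 5.16.

entirely on top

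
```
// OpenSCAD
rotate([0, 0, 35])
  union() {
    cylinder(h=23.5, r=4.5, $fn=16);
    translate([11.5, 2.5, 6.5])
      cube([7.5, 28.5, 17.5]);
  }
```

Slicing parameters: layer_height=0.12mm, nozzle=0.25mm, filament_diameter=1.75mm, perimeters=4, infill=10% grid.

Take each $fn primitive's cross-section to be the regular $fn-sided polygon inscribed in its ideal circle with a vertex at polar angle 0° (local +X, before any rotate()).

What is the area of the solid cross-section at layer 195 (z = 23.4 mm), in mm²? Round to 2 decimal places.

At z = 23.4 mm: the r=4.5 cylinder contributes a regular 16-gon of circumradius 4.5 (area = (16/2)·4.500²·sin(360°/16) = 61.99 mm²); the cube at (11.5, 2.5) is present — its section is the full 7.5×28.5 rectangle (area 213.75 mm²); Combining (union): the 2 present regions are separate (no shared area or edge), so areas and boundary lengths simply add and each stays a separate island — area = 275.74 mm²; (rotated 35° about Z; rotation is an isometry so areas/perimeters/island counts are preserved). Overall, the cross-section has 2 separate islands. Net area = 275.74 mm².

275.74 mm²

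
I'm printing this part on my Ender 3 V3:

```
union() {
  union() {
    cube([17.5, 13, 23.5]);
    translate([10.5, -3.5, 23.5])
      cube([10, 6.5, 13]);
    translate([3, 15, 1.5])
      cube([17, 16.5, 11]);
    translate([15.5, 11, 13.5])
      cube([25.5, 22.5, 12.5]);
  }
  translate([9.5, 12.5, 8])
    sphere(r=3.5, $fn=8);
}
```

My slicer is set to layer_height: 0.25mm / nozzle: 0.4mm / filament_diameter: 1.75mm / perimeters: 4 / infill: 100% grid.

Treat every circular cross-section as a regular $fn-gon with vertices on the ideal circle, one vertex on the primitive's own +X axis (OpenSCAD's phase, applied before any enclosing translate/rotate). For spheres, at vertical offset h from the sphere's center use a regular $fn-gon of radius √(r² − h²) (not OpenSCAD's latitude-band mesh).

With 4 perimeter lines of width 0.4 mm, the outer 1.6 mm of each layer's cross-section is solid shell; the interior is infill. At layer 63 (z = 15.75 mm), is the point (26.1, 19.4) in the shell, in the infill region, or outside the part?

At z = 15.75 mm: the cube (footprint 17.5×13) is included at this height; the cube at (10.5, -3.5) is not intersected at this z (z outside [23.5, 36.5]); the cube at (3, 15) does not reach this height (z outside [1.5, 12.5]); the 25.5×22.5 cube at (15.5, 11) contributes its full rectangle; Taking the union: the regions partially overlap (shared area 4.00 mm²), so overlapping operands fuse into one piece — 1 connected region; the sphere at (9.5, 12.5) is absent (|z−center|=7.750 > r=3.5); Combining (union): only the result so far is present, so the union is just that shape — 1 connected region. Overall, the cross-section is a single solid region. The nearest boundary edge runs (41.00, 11.00)→(17.50, 11.00); distance from the point to it = 8.40 mm. The point is inside the cross-section and 8.40 mm from the nearest boundary — more than the 1.6 mm shell width (4 × 0.4), so it's in the infill interior.

infill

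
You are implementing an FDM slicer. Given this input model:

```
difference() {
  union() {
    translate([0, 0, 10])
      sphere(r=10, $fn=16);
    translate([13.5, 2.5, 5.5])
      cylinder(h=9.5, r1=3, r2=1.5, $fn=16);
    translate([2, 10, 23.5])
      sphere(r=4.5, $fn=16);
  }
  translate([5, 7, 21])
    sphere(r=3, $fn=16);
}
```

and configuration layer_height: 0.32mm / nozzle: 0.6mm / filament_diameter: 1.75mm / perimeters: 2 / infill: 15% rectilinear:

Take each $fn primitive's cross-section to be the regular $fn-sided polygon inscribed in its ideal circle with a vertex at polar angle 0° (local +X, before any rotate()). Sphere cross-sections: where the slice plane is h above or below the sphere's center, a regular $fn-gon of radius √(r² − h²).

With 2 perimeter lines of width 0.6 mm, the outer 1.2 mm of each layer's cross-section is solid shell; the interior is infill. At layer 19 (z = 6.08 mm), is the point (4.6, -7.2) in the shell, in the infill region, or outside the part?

At z = 6.08 mm: the r=10 sphere contributes a regular 16-gon of circumradius √(10²−3.92²) = 9.200; the cone at (13.5, 2.5) contributes a regular 16-gon of circumradius 2.908 (interpolated between r1=3 and r2=1.5 at t=0.061); the sphere at (2, 10) is absent (|z−center|=17.420 > r=4.5); Combining (union): the 2 present regions are separate (no shared area or edge), so areas and boundary lengths simply add and each stays a separate island — 2 connected regions; the sphere at (5, 7) is not intersected at this z (|z−center|=14.920 > r=3); Taking the first minus the rest: none of the subtracted shapes is present at this height, so that combined region is unchanged — 2 connected regions. Overall, the cross-section has 2 separate islands. The nearest boundary edge runs (6.51, -6.51)→(3.52, -8.50); distance from the point to it = 0.48 mm. (Shell/infill is judged within the island containing the point — the largest one.) The point is inside the cross-section, 0.48 mm from the nearest boundary — within the 1.2 mm shell band (2 × 0.6).

shell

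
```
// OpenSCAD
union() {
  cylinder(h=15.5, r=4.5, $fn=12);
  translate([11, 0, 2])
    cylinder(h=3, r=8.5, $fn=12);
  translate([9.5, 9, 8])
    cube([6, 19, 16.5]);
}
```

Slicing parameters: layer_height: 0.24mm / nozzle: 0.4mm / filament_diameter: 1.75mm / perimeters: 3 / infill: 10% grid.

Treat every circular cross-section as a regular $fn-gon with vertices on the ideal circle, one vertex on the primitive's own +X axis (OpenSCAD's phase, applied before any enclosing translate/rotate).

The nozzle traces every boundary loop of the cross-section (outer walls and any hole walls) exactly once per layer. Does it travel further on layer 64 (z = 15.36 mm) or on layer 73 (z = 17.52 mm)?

Layer 64 (z = 15.36): the cylinder: section is a regular 12-gon, circumradius r=4.5 (perimeter = 2·12·4.500·sin(180°/12) = 27.95 mm); the cylinder at (11, 0) is absent (z outside [2, 5]); the 6×19 cube at (9.5, 9) contributes its full rectangle (perimeter 50.00 mm); Combining (union): the 2 present regions are separate (no shared area or edge), so areas and boundary lengths simply add and each stays a separate island — boundary = 77.95 mm. So its perimeter = 77.95 mm. Layer 73 (z = 17.52): the cylinder is absent (z outside [0, 15.5]); the cylinder at (11, 0) is not intersected at this z (z outside [2, 5]); the cube at (9.5, 9) (footprint 6×19) is included at this height (perimeter 50.00 mm); Taking the union: only the 6×19 cube at (9.5, 9) is present, so the union is just that shape — boundary = 50.00 mm. So its perimeter = 50.00 mm. Layer 64 is larger (77.95 vs 50.00 mm).

layer 64 (z = 15.36 mm)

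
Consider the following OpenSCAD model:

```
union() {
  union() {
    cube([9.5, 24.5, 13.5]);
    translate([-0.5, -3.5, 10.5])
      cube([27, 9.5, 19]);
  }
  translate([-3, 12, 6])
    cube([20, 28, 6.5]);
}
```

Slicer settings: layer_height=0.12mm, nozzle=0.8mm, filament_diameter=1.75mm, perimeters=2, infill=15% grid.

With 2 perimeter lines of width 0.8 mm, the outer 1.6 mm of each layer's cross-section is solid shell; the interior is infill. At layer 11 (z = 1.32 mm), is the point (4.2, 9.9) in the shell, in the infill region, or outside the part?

At z = 1.32 mm: the cube is present — its section is the full 9.5×24.5 rectangle; the cube at (-0.5, -3.5) does not reach this height (z outside [10.5, 29.5]); Merging all regions: only the 9.5×24.5 cube is present, so the union is just that shape — 1 connected region; the cube at (-3, 12) does not reach this height (z outside [6, 12.5]); Taking the union: only the result so far is present, so the union is just that shape — 1 connected region. Overall, the cross-section is a single solid region. The nearest boundary edge runs (0.00, 24.50)→(0.00, 0.00); distance from the point to it = 4.20 mm. The point is inside the cross-section and 4.20 mm from the nearest boundary — more than the 1.6 mm shell width (2 × 0.8), so it's in the infill interior.

infill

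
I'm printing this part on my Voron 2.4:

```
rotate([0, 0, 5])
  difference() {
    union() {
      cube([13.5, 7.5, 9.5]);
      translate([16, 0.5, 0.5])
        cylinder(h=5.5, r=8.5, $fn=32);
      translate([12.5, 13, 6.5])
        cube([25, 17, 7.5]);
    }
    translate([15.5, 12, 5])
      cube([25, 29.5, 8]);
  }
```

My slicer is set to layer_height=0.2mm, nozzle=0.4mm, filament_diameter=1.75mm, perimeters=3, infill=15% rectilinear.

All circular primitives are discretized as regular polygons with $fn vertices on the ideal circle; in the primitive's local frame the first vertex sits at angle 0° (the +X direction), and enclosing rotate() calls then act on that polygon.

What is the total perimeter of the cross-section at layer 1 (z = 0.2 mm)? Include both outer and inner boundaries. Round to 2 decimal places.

42.00 mm

At z = 0.2 mm: the 13.5×7.5 cube contributes its full rectangle (perimeter 42.00 mm); the cylinder at (16, 0.5) does not reach this height (z outside [0.5, 6]); the cube at (12.5, 13) is absent (z outside [6.5, 14]); Taking the union: only the 13.5×7.5 cube is present, so the union is just that shape — boundary = 42.00 mm; the cube at (15.5, 12) is not intersected at this z (z outside [5, 13]); Subtracting the remaining from the first: none of the subtracted shapes is present at this height, so the result so far is unchanged — boundary = 42.00 mm; (whole slice rotated 5° about Z — lengths, areas and connectivity unchanged). Overall, the cross-section is a single solid region. Total boundary length (outer) = 42.00 mm.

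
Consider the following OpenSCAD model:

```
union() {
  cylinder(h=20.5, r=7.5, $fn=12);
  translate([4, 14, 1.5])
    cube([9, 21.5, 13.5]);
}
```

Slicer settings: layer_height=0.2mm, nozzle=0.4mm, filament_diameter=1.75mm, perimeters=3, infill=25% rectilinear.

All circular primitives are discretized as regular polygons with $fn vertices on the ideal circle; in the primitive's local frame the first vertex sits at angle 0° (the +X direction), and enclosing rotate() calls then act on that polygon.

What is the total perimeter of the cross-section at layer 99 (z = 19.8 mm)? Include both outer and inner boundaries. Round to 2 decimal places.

At z = 19.8 mm: the r=7.5 cylinder contributes a regular 12-gon of circumradius 7.5 (perimeter = 2·12·7.500·sin(180°/12) = 46.59 mm); the cube at (4, 14) is not intersected at this z (z outside [1.5, 15]); Taking the union: only the r=7.5 cylinder is present, so the union is just that shape — boundary = 46.59 mm. Overall, the cross-section is a single solid region. Total boundary length (outer) = 46.59 mm.

46.59 mm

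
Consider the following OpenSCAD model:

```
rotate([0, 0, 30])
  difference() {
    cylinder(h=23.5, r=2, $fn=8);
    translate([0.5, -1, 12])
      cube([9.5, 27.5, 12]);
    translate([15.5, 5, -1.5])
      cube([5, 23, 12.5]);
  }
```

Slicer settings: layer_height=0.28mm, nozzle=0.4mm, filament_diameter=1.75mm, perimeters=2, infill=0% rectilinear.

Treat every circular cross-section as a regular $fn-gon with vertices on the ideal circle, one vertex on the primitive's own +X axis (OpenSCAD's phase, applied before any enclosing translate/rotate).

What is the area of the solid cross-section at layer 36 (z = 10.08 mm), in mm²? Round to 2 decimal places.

11.31 mm²

At z = 10.08 mm: the cylinder: section is a regular 8-gon, circumradius r=2 (area = (8/2)·2.000²·sin(360°/8) = 11.31 mm²); the cube at (0.5, -1) does not reach this height (z outside [12, 24]); the 5×23 cube at (15.5, 5) contributes its full rectangle (area 115.00 mm²); Subtracting the remaining from the first: starting from the r=2 cylinder (11.31 mm²), the 5×23 cube at (15.5, 5) misses the remaining region (no effect) — area = 11.31 mm²; (rotated 30° about Z; rotation is an isometry so areas/perimeters/island counts are preserved). Overall, the cross-section is a single solid region. Net area = 11.31 mm².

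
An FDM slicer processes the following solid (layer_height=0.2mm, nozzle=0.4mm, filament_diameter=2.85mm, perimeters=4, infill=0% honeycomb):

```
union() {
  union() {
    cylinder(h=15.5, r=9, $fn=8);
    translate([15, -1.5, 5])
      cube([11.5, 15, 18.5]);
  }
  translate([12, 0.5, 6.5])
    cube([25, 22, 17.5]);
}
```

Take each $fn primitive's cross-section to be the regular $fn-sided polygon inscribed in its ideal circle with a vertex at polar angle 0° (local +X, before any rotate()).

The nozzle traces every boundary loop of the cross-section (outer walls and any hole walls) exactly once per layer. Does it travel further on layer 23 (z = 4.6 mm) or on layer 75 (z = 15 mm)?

Layer 23 (z = 4.6): the r=9 cylinder gives a regular 8-gon of circumradius 9 (constant along its height) (perimeter = 2·8·9.000·sin(180°/8) = 55.11 mm); the cube at (15, -1.5) is not intersected at this z (z outside [5, 23.5]); Merging all regions: only the r=9 cylinder is present, so the union is just that shape — boundary = 55.11 mm; the cube at (12, 0.5) is not intersected at this z (z outside [6.5, 24]); Merging all regions: only that combined region is present, so the union is just that shape — boundary = 55.11 mm. So its perimeter = 55.11 mm. Layer 75 (z = 15): the cylinder: section is a regular 8-gon, circumradius r=9 (perimeter = 2·8·9.000·sin(180°/8) = 55.11 mm); the cube at (15, -1.5) (footprint 11.5×15) is included at this height (perimeter 53.00 mm); Merging all regions: the 2 present regions are separate (no shared area or edge), so areas and boundary lengths simply add and each stays a separate island — boundary = 108.11 mm; the cube at (12, 0.5) is present — its section is the full 25×22 rectangle (perimeter 94.00 mm); Combining (union): the regions partially overlap (shared area 149.50 mm²), so the edge portions inside another operand are dropped and the merged outline is re-measured after clipping — boundary = 153.11 mm. So its perimeter = 153.11 mm. Layer 75 is larger (153.11 vs 55.11 mm).

layer 75 (z = 15 mm)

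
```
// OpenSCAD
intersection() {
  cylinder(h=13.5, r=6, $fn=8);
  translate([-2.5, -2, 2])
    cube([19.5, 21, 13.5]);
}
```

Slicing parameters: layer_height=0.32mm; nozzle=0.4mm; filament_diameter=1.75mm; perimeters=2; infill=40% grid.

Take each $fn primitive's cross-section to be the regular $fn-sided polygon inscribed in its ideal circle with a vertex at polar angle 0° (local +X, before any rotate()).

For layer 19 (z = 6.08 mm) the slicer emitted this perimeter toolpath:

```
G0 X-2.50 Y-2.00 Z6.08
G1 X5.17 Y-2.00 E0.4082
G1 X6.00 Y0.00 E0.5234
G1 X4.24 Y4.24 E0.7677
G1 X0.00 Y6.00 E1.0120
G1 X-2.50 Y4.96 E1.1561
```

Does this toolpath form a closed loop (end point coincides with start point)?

no

Start point (G0): (-2.50, -2.00). End point (last G1): the path does not return to the start — open.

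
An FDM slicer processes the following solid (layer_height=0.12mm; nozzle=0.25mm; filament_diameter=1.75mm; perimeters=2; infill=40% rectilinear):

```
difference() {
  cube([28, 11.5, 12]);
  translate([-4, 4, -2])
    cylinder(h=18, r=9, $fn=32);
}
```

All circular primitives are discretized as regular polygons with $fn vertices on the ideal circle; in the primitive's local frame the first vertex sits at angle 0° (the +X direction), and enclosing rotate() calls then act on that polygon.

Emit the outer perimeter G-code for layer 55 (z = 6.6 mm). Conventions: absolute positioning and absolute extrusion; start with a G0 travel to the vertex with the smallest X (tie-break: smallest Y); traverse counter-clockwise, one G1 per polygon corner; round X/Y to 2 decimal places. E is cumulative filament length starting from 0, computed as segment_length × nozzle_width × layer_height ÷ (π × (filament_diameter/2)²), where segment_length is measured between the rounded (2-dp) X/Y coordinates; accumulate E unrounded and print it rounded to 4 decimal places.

At z = 6.6 mm: the cube is present — its section is the full 28×11.5 rectangle; the cylinder at (-4, 4): section is a regular 32-gon, circumradius r=9; After the difference (first − rest): starting from the 28×11.5 cube, the r=9 cylinder at (-4, 4) partially overlaps it — only the 46.96 mm² overlap (of its 252.84 mm²) is removed, clipping the outline — 1 connected region. The outline is a single polygon with 12 vertices. Extrusion per mm of travel: 0.25 × 0.12 / (π × 0.875²) = 0.012473. Accumulating E over each segment gives final E = 0.9419.

G0 X0.97 Y11.50 Z6.60
G1 X1.00 Y11.48 E0.0004
G1 X2.36 Y10.36 E0.0224
G1 X3.48 Y9.00 E0.0444
G1 X4.31 Y7.44 E0.0664
G1 X4.83 Y5.76 E0.0884
G1 X5.00 Y4.00 E0.1104
G1 X4.83 Y2.24 E0.1325
G1 X4.31 Y0.56 E0.1544
G1 X4.02 Y0.00 E0.1623
G1 X28.00 Y0.00 E0.4614
G1 X28.00 Y11.50 E0.6048
G1 X0.97 Y11.50 E0.9419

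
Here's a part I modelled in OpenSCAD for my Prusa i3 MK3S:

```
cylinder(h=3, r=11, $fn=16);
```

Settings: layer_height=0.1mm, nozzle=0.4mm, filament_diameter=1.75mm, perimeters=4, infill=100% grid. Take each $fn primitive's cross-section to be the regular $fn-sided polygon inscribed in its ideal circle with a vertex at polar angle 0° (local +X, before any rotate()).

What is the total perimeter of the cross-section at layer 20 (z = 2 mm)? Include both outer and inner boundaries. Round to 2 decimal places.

At z = 2 mm: the cylinder: section is a regular 16-gon, circumradius r=11 (perimeter = 2·16·11.000·sin(180°/16) = 68.67 mm). Overall, the cross-section is a single solid region. Total boundary length (outer) = 68.67 mm.

68.67 mm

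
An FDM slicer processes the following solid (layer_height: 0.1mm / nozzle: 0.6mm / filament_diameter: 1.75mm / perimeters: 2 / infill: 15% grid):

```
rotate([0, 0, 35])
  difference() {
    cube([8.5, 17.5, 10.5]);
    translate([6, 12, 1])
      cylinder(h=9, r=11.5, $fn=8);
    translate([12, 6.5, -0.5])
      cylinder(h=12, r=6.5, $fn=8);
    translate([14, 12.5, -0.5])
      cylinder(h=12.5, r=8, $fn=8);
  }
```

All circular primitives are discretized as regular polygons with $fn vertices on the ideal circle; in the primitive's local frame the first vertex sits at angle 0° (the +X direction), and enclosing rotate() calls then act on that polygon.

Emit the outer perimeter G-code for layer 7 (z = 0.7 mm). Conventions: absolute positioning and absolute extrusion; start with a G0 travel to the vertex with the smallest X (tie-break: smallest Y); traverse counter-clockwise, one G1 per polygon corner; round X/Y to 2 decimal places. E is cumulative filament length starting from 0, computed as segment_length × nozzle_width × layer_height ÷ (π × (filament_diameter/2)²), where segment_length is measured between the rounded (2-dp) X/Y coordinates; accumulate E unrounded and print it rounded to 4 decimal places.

At z = 0.7 mm: the 8.5×17.5 cube contributes its full rectangle; the cylinder at (6, 12) is not intersected at this z (z outside [1, 10]); the r=6.5 cylinder at (12, 6.5) gives a regular 8-gon of circumradius 6.5 (constant along its height); the cylinder at (14, 12.5): section is a regular 8-gon, circumradius r=8; Taking the first minus the rest: starting from the 8.5×17.5 cube, the r=6.5 cylinder at (12, 6.5) partially overlaps it — only the 19.32 mm² overlap (of its 119.50 mm²) is removed, clipping the outline; the r=8 cylinder at (14, 12.5) partially overlaps it — only the 10.58 mm² overlap (of its 181.02 mm²) is removed, clipping the outline — 1 connected region; (whole slice rotated 35° about Z — lengths, areas and connectivity unchanged). The outline is a single polygon with 9 vertices. Extrusion per mm of travel: 0.6 × 0.1 / (π × 0.875²) = 0.024945. Accumulating E over each segment gives final E = 1.3362.

G0 X-10.04 Y14.34 Z0.70
G1 X0.00 Y0.00 E0.4367
G1 X6.96 Y4.88 E0.6487
G1 X6.13 Y6.06 E0.6847
G1 X4.97 Y5.81 E0.7143
G1 X0.78 Y8.48 E0.8382
G1 X-0.07 Y12.29 E0.9356
G1 X-2.25 Y13.68 E1.0001
G1 X-3.43 Y18.96 E1.1351
G1 X-10.04 Y14.34 E1.3362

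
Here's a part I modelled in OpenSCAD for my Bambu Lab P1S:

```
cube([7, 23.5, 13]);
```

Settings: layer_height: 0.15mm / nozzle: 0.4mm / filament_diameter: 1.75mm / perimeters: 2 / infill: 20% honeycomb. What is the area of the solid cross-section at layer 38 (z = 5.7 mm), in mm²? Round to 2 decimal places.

164.50 mm²

At z = 5.7 mm: the cube (footprint 7×23.5) is included at this height (area 164.50 mm²). Overall, the cross-section is a single solid region. Net area = 164.50 mm².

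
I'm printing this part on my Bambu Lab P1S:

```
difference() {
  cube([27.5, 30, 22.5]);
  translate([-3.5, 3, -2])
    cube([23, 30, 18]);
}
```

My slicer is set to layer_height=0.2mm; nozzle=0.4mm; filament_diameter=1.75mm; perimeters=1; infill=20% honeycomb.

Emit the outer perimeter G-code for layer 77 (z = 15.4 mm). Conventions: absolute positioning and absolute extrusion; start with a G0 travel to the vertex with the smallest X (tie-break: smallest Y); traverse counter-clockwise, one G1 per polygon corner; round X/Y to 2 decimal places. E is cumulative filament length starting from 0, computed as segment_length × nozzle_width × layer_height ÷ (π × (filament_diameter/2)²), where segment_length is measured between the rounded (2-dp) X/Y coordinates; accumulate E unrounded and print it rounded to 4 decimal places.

At z = 15.4 mm: the cube (footprint 27.5×30) is included at this height; the cube at (-3.5, 3) is present — its section is the full 23×30 rectangle; Taking the first minus the rest: starting from the 27.5×30 cube, the 23×30 cube at (-3.5, 3) partially overlaps it — only the 526.50 mm² overlap (of its 690.00 mm²) is removed, clipping the outline — 1 connected region. The outline is a single polygon with 6 vertices. Extrusion per mm of travel: 0.4 × 0.2 / (π × 0.875²) = 0.033260. Accumulating E over each segment gives final E = 3.8249.

G0 X0.00 Y0.00 Z15.40
G1 X27.50 Y0.00 E0.9147
G1 X27.50 Y30.00 E1.9125
G1 X19.50 Y30.00 E2.1785
G1 X19.50 Y3.00 E3.0766
G1 X0.00 Y3.00 E3.7251
G1 X0.00 Y0.00 E3.8249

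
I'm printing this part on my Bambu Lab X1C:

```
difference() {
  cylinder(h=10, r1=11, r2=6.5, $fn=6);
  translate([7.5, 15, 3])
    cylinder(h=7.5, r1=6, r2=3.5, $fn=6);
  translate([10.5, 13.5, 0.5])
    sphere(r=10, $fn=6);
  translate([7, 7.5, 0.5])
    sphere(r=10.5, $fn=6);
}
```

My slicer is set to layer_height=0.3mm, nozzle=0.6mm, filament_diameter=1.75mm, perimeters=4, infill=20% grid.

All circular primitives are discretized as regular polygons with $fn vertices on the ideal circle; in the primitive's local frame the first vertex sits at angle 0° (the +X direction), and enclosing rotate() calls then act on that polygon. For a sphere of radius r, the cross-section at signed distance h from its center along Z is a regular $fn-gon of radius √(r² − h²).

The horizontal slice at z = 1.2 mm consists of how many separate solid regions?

At z = 1.2 mm: the cone: at t=0.120 of its height the radius interpolates to r₁+(r₂−r₁)t = 10.460, giving a regular 6-gon of that circumradius; the cone at (7.5, 15) is absent (z outside [3, 10.5]); the sphere at (10.5, 13.5): section is a regular 6-gon, circumradius = √(r²−h²) = √(10²−0.7²) = 9.975; the sphere at (7, 7.5): section is a regular 6-gon, circumradius = √(r²−h²) = √(10.5²−0.7²) = 10.477; Subtracting the remaining from the first: starting from the cone, the r=10 sphere at (10.5, 13.5) partially overlaps it — only the 8.99 mm² overlap (of its 258.53 mm²) is removed, clipping the outline; the r=10.5 sphere at (7, 7.5) partially overlaps it — only the 90.31 mm² overlap (of its 285.16 mm²) is removed, clipping the outline — 1 connected region. The result has 1 disconnected region.

1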